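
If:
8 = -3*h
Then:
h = -8/3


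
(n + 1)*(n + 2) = n^2 + 3*n + 2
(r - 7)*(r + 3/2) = r^2 - 11*r/2 - 21/2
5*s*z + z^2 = z*(5*s + z)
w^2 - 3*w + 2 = (w - 2)*(w - 1)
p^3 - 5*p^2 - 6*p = p*(p - 6)*(p + 1)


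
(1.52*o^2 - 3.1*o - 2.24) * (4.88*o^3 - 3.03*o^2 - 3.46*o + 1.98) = 7.4176*o^5 - 19.7336*o^4 - 6.7974*o^3 + 20.5228*o^2 + 1.6124*o - 4.4352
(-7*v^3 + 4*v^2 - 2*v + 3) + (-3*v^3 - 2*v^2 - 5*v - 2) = -10*v^3 + 2*v^2 - 7*v + 1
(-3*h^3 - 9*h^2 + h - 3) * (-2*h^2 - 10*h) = 6*h^5 + 48*h^4 + 88*h^3 - 4*h^2 + 30*h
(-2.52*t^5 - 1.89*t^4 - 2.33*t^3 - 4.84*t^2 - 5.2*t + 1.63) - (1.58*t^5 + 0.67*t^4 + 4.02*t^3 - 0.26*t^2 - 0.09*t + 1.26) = -4.1*t^5 - 2.56*t^4 - 6.35*t^3 - 4.58*t^2 - 5.11*t + 0.37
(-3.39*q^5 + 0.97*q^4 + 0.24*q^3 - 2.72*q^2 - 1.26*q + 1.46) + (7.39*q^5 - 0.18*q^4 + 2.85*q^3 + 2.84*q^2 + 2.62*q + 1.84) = 4.0*q^5 + 0.79*q^4 + 3.09*q^3 + 0.12*q^2 + 1.36*q + 3.3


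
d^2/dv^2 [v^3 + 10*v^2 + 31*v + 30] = 6*v + 20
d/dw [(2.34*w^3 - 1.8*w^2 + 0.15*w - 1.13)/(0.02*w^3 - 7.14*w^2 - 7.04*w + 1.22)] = (-16.6716*w^4 - 32.9532*w^3 + 22.3752*w^2 - 20.5284*w - 7.7722)/(0.0004*w^6 - 0.2856*w^5 + 50.698*w^4 + 100.58*w^3 + 32.14*w^2 - 17.1776*w + 1.4884)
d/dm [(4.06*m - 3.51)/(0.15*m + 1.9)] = (1.236075*m + 15.65695)/(0.15*m + 1.9)^3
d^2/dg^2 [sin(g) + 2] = -sin(g)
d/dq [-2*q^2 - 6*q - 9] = -4*q - 6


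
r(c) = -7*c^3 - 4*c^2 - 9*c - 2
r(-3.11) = 197.86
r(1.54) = -50.91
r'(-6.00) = -717.00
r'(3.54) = -300.48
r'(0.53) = -19.14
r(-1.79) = 41.44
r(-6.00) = 1420.00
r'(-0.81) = -16.30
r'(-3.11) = -187.23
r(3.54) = -394.52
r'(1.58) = -74.06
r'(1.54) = -71.12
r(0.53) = -8.94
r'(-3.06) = -181.16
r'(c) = -21*c^2 - 8*c - 9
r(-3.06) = 188.65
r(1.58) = -53.82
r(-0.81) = 6.39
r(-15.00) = 22858.00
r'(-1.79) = -61.97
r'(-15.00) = -4614.00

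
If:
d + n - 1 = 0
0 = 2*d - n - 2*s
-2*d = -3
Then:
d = 3/2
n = -1/2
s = 7/4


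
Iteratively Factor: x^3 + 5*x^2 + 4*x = (x + 4)*(x^2 + x) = (x + 1)*(x + 4)*(x)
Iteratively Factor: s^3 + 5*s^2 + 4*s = (s + 4)*(s^2 + s) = s*(s + 4)*(s + 1)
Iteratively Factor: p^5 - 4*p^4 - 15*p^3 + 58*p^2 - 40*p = (p + 4)*(p^4 - 8*p^3 + 17*p^2 - 10*p) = (p - 1)*(p + 4)*(p^3 - 7*p^2 + 10*p) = (p - 2)*(p - 1)*(p + 4)*(p^2 - 5*p) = (p - 5)*(p - 2)*(p - 1)*(p + 4)*(p)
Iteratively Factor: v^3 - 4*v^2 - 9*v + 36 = (v - 4)*(v^2 - 9) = (v - 4)*(v - 3)*(v + 3)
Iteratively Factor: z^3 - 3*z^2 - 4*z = (z)*(z^2 - 3*z - 4) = z*(z - 4)*(z + 1)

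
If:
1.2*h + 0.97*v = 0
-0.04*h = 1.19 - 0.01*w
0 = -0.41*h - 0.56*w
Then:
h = -25.15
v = 31.11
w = 18.41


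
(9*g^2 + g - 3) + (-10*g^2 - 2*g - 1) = -g^2 - g - 4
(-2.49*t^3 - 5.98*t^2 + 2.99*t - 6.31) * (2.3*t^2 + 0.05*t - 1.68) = -5.727*t^5 - 13.8785*t^4 + 10.7612*t^3 - 4.3171*t^2 - 5.3387*t + 10.6008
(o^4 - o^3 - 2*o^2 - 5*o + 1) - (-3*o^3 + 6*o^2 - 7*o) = o^4 + 2*o^3 - 8*o^2 + 2*o + 1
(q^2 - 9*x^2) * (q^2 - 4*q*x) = q^4 - 4*q^3*x - 9*q^2*x^2 + 36*q*x^3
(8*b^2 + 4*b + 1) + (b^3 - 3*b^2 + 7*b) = b^3 + 5*b^2 + 11*b + 1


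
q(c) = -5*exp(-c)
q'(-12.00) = 813773.96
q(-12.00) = -813773.96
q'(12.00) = 0.00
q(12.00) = 0.00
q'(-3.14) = 115.52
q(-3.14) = -115.52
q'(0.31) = 3.67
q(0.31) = -3.67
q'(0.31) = 3.67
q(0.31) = -3.67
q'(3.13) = 0.22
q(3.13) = -0.22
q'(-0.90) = 12.30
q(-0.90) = -12.30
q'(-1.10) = 15.02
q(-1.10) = -15.02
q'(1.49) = 1.13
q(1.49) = -1.13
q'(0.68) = 2.53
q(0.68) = -2.53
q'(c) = 5*exp(-c)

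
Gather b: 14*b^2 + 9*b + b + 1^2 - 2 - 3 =14*b^2 + 10*b - 4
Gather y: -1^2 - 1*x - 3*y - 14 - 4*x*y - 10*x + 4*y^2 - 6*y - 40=-11*x + 4*y^2 + y*(-4*x - 9) - 55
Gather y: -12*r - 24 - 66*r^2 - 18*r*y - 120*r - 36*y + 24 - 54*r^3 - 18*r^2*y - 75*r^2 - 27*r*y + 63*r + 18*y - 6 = -54*r^3 - 141*r^2 - 69*r + y*(-18*r^2 - 45*r - 18) - 6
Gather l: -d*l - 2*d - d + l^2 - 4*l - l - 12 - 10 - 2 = -3*d + l^2 + l*(-d - 5) - 24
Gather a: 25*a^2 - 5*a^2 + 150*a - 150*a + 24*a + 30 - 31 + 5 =20*a^2 + 24*a + 4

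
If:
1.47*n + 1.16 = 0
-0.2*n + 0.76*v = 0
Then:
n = -0.79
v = -0.21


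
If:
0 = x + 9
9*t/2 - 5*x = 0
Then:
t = -10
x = -9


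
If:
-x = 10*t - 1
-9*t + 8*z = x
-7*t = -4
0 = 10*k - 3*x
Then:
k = -99/70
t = 4/7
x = -33/7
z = 3/56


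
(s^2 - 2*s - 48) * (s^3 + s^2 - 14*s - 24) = s^5 - s^4 - 64*s^3 - 44*s^2 + 720*s + 1152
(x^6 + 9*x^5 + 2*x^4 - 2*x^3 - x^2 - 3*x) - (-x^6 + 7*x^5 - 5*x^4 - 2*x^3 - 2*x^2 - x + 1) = 2*x^6 + 2*x^5 + 7*x^4 + x^2 - 2*x - 1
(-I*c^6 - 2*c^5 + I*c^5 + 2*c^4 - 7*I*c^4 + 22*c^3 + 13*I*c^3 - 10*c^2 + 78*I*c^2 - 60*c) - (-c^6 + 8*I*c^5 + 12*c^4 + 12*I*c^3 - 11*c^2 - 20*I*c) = c^6 - I*c^6 - 2*c^5 - 7*I*c^5 - 10*c^4 - 7*I*c^4 + 22*c^3 + I*c^3 + c^2 + 78*I*c^2 - 60*c + 20*I*c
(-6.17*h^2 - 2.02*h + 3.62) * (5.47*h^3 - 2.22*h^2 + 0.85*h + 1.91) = -33.7499*h^5 + 2.648*h^4 + 19.0413*h^3 - 21.5381*h^2 - 0.7812*h + 6.9142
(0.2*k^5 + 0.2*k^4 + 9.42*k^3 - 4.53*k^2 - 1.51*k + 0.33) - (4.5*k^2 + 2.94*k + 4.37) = 0.2*k^5 + 0.2*k^4 + 9.42*k^3 - 9.03*k^2 - 4.45*k - 4.04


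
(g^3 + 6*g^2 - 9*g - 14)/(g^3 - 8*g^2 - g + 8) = (g^2 + 5*g - 14)/(g^2 - 9*g + 8)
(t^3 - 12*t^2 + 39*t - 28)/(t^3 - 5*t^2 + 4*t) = (t - 7)/t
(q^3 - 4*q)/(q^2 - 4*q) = (q^2 - 4)/(q - 4)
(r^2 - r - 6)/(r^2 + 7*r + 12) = (r^2 - r - 6)/(r^2 + 7*r + 12)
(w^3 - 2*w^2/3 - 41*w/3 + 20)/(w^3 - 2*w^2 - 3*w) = (3*w^2 + 7*w - 20)/(3*w*(w + 1))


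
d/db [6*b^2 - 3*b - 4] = 12*b - 3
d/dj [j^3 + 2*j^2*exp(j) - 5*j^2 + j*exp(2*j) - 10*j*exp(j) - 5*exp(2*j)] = 2*j^2*exp(j) + 3*j^2 + 2*j*exp(2*j) - 6*j*exp(j) - 10*j - 9*exp(2*j) - 10*exp(j)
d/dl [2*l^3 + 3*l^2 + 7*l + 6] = 6*l^2 + 6*l + 7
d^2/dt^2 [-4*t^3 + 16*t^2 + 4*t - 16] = 32 - 24*t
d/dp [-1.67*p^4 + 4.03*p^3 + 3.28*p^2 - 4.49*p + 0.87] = -6.68*p^3 + 12.09*p^2 + 6.56*p - 4.49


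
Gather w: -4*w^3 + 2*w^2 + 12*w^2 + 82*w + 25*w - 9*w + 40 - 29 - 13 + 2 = -4*w^3 + 14*w^2 + 98*w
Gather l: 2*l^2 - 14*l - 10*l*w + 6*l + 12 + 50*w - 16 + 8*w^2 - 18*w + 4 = 2*l^2 + l*(-10*w - 8) + 8*w^2 + 32*w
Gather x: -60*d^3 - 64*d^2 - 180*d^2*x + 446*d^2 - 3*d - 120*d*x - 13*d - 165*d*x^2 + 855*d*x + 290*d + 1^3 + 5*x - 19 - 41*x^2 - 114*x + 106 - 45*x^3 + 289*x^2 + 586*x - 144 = -60*d^3 + 382*d^2 + 274*d - 45*x^3 + x^2*(248 - 165*d) + x*(-180*d^2 + 735*d + 477) - 56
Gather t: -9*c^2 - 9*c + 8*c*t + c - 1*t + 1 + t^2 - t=-9*c^2 - 8*c + t^2 + t*(8*c - 2) + 1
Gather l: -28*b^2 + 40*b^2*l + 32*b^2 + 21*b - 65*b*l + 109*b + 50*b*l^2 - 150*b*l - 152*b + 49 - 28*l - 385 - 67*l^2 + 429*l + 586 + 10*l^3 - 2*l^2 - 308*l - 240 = 4*b^2 - 22*b + 10*l^3 + l^2*(50*b - 69) + l*(40*b^2 - 215*b + 93) + 10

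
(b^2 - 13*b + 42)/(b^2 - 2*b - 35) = (b - 6)/(b + 5)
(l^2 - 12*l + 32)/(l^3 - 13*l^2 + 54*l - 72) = (l - 8)/(l^2 - 9*l + 18)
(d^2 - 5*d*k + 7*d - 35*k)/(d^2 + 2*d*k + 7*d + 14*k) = (d - 5*k)/(d + 2*k)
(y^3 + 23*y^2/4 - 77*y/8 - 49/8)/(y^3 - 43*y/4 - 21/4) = (4*y^2 + 21*y - 49)/(2*(2*y^2 - y - 21))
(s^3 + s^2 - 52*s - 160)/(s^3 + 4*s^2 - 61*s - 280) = (s + 4)/(s + 7)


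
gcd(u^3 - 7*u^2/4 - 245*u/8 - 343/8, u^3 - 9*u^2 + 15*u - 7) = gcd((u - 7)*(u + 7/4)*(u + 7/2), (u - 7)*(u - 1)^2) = u - 7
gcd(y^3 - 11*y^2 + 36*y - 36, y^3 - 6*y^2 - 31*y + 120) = y - 3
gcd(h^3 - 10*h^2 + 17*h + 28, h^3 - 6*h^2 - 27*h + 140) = h^2 - 11*h + 28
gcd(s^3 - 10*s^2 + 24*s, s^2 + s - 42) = s - 6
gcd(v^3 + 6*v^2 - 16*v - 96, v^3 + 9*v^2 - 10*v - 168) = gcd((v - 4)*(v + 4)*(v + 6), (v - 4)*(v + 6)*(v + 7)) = v^2 + 2*v - 24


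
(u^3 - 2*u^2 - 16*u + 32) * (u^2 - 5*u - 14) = u^5 - 7*u^4 - 20*u^3 + 140*u^2 + 64*u - 448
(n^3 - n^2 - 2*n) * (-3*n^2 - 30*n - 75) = -3*n^5 - 27*n^4 - 39*n^3 + 135*n^2 + 150*n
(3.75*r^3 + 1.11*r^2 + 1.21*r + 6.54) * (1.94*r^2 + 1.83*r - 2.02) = 7.275*r^5 + 9.0159*r^4 - 3.1963*r^3 + 12.6597*r^2 + 9.524*r - 13.2108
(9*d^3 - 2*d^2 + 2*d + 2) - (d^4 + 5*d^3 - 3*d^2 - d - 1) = -d^4 + 4*d^3 + d^2 + 3*d + 3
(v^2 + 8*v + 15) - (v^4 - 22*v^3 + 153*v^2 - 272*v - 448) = -v^4 + 22*v^3 - 152*v^2 + 280*v + 463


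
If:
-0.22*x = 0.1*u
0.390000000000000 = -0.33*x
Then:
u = 2.60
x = -1.18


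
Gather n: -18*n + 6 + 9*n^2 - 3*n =9*n^2 - 21*n + 6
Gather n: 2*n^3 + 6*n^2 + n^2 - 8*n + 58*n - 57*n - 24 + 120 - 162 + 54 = 2*n^3 + 7*n^2 - 7*n - 12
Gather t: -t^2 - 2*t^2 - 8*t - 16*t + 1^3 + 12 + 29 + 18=-3*t^2 - 24*t + 60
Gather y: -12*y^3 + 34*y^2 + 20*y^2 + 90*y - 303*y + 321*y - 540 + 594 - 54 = -12*y^3 + 54*y^2 + 108*y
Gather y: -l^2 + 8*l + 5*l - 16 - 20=-l^2 + 13*l - 36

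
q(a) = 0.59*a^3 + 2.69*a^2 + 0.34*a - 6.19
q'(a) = 1.77*a^2 + 5.38*a + 0.34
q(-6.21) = -45.86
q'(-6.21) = 35.19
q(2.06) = 11.08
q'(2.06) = 18.93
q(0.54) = -5.13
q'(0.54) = 3.76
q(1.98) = 9.61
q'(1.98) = 17.93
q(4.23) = 88.04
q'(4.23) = 54.77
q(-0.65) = -5.44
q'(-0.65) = -2.41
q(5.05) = 140.11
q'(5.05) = 72.65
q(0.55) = -5.09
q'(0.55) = 3.83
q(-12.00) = -642.43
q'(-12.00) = 190.66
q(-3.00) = 1.07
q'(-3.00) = 0.13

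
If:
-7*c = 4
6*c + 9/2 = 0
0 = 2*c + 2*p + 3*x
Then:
No Solution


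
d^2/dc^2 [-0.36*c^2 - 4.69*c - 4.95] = -0.720000000000000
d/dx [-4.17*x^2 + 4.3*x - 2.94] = 4.3 - 8.34*x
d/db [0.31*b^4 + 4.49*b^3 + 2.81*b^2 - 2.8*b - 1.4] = 1.24*b^3 + 13.47*b^2 + 5.62*b - 2.8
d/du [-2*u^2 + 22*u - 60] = 22 - 4*u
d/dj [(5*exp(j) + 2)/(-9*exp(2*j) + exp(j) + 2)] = ((5*exp(j) + 2)*(18*exp(j) - 1) - 45*exp(2*j) + 5*exp(j) + 10)*exp(j)/(-9*exp(2*j) + exp(j) + 2)^2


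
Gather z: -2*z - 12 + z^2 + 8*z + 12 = z^2 + 6*z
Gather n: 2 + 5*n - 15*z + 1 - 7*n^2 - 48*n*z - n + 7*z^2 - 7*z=-7*n^2 + n*(4 - 48*z) + 7*z^2 - 22*z + 3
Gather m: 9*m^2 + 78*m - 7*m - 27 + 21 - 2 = 9*m^2 + 71*m - 8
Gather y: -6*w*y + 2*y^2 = -6*w*y + 2*y^2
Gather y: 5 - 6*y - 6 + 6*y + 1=0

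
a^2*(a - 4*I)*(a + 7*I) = a^4 + 3*I*a^3 + 28*a^2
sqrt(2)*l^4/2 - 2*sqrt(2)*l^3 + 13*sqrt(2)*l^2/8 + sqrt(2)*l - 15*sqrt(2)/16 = (l - 5/2)*(l - 3/2)*(l - sqrt(2)/2)*(sqrt(2)*l/2 + 1/2)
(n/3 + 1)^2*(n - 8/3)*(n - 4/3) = n^4/9 + 2*n^3/9 - 103*n^2/81 - 44*n/27 + 32/9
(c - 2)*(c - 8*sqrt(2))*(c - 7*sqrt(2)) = c^3 - 15*sqrt(2)*c^2 - 2*c^2 + 30*sqrt(2)*c + 112*c - 224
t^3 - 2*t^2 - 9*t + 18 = (t - 3)*(t - 2)*(t + 3)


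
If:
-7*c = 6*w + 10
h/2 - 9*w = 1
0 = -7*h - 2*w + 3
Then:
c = -607/448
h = 29/64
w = -11/128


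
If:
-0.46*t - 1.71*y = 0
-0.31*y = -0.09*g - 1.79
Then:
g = 3.44444444444444*y - 19.8888888888889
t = -3.71739130434783*y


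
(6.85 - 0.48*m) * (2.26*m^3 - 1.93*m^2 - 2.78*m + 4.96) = -1.0848*m^4 + 16.4074*m^3 - 11.8861*m^2 - 21.4238*m + 33.976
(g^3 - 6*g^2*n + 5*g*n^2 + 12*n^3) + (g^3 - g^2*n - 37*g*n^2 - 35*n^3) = 2*g^3 - 7*g^2*n - 32*g*n^2 - 23*n^3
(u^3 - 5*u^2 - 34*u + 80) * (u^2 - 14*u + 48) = u^5 - 19*u^4 + 84*u^3 + 316*u^2 - 2752*u + 3840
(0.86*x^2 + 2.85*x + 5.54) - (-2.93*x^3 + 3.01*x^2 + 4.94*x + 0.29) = 2.93*x^3 - 2.15*x^2 - 2.09*x + 5.25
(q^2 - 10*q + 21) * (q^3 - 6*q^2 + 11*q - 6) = q^5 - 16*q^4 + 92*q^3 - 242*q^2 + 291*q - 126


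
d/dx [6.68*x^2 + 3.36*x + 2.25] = 13.36*x + 3.36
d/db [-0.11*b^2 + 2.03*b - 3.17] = 2.03 - 0.22*b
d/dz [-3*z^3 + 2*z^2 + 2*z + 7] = -9*z^2 + 4*z + 2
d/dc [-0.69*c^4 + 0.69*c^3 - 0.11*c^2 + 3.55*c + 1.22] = -2.76*c^3 + 2.07*c^2 - 0.22*c + 3.55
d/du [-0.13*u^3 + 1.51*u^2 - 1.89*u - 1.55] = -0.39*u^2 + 3.02*u - 1.89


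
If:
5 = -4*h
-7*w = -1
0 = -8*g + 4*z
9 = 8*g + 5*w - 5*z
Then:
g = -29/7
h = -5/4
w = 1/7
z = -58/7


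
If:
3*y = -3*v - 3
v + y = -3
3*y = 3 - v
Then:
No Solution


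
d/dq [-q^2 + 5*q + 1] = 5 - 2*q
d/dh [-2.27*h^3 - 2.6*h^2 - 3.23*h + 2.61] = -6.81*h^2 - 5.2*h - 3.23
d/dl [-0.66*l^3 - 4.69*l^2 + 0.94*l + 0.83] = -1.98*l^2 - 9.38*l + 0.94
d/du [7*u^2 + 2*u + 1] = 14*u + 2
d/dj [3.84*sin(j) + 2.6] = 3.84*cos(j)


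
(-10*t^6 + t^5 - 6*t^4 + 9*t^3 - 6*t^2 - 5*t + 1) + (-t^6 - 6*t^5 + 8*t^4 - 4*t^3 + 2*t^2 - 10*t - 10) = -11*t^6 - 5*t^5 + 2*t^4 + 5*t^3 - 4*t^2 - 15*t - 9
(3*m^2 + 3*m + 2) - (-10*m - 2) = 3*m^2 + 13*m + 4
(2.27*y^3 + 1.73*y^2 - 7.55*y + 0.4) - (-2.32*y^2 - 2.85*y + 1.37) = 2.27*y^3 + 4.05*y^2 - 4.7*y - 0.97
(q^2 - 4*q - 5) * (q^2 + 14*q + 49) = q^4 + 10*q^3 - 12*q^2 - 266*q - 245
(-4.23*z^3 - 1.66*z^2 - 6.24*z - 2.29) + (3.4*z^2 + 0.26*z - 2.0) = -4.23*z^3 + 1.74*z^2 - 5.98*z - 4.29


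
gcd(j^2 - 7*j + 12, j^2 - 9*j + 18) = j - 3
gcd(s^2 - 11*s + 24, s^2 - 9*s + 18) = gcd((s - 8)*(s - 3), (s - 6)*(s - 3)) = s - 3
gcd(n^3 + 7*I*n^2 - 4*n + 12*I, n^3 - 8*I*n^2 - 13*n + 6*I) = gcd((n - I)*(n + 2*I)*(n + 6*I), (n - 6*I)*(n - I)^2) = n - I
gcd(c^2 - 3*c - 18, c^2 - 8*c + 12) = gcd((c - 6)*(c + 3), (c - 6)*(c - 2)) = c - 6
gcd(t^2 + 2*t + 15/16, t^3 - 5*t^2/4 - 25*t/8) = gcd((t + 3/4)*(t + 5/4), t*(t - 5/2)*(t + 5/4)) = t + 5/4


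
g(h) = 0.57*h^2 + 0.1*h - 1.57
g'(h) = 1.14*h + 0.1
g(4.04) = 8.14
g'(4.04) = 4.71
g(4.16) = 8.71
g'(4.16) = 4.84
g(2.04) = 1.01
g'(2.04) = 2.43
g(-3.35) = 4.49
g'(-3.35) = -3.72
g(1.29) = -0.49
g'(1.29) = 1.57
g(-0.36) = -1.53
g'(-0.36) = -0.31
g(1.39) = -0.33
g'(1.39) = 1.68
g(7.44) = 30.73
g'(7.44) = 8.58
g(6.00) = 19.55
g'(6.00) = 6.94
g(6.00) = 19.55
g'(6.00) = 6.94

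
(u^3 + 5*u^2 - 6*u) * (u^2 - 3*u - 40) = u^5 + 2*u^4 - 61*u^3 - 182*u^2 + 240*u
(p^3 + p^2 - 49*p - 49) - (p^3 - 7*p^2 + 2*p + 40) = 8*p^2 - 51*p - 89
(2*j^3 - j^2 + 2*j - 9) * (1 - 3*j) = -6*j^4 + 5*j^3 - 7*j^2 + 29*j - 9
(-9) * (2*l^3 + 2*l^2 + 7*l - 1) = -18*l^3 - 18*l^2 - 63*l + 9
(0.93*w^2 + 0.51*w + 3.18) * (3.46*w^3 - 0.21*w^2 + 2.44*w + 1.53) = 3.2178*w^5 + 1.5693*w^4 + 13.1649*w^3 + 1.9995*w^2 + 8.5395*w + 4.8654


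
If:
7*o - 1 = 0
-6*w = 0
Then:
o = 1/7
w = 0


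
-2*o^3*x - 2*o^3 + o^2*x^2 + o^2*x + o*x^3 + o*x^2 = (-o + x)*(2*o + x)*(o*x + o)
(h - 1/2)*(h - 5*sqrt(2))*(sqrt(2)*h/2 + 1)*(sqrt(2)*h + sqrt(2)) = h^4 - 4*sqrt(2)*h^3 + h^3/2 - 21*h^2/2 - 2*sqrt(2)*h^2 - 5*h + 2*sqrt(2)*h + 5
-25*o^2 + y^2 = (-5*o + y)*(5*o + y)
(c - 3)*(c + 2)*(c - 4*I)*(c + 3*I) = c^4 - c^3 - I*c^3 + 6*c^2 + I*c^2 - 12*c + 6*I*c - 72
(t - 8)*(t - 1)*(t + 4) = t^3 - 5*t^2 - 28*t + 32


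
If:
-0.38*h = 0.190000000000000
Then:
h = -0.50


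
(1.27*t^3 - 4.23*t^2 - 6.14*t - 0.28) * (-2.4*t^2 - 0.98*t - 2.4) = -3.048*t^5 + 8.9074*t^4 + 15.8334*t^3 + 16.8412*t^2 + 15.0104*t + 0.672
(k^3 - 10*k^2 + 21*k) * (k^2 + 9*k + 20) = k^5 - k^4 - 49*k^3 - 11*k^2 + 420*k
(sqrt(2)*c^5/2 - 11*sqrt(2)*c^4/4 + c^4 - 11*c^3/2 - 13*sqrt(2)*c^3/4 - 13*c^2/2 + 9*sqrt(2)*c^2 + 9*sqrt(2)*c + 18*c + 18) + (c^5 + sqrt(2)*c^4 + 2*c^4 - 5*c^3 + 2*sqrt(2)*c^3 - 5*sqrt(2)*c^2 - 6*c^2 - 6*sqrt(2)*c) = sqrt(2)*c^5/2 + c^5 - 7*sqrt(2)*c^4/4 + 3*c^4 - 21*c^3/2 - 5*sqrt(2)*c^3/4 - 25*c^2/2 + 4*sqrt(2)*c^2 + 3*sqrt(2)*c + 18*c + 18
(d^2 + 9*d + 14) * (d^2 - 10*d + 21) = d^4 - d^3 - 55*d^2 + 49*d + 294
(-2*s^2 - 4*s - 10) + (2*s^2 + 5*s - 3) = s - 13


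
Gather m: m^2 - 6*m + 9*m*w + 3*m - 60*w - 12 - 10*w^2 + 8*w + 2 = m^2 + m*(9*w - 3) - 10*w^2 - 52*w - 10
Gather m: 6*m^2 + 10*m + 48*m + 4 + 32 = 6*m^2 + 58*m + 36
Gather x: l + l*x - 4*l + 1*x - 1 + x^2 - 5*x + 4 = -3*l + x^2 + x*(l - 4) + 3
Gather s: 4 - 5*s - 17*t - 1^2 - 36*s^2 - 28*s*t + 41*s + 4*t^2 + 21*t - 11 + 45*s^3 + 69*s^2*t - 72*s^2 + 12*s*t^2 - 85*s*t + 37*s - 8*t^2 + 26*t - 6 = 45*s^3 + s^2*(69*t - 108) + s*(12*t^2 - 113*t + 73) - 4*t^2 + 30*t - 14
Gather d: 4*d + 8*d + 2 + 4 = 12*d + 6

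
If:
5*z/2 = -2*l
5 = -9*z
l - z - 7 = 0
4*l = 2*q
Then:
No Solution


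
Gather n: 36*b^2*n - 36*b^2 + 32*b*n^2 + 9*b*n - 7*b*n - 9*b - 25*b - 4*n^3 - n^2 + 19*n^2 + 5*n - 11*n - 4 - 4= -36*b^2 - 34*b - 4*n^3 + n^2*(32*b + 18) + n*(36*b^2 + 2*b - 6) - 8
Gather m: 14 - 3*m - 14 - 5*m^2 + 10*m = -5*m^2 + 7*m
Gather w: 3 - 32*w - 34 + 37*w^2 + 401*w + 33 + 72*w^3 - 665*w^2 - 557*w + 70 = 72*w^3 - 628*w^2 - 188*w + 72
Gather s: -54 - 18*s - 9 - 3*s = -21*s - 63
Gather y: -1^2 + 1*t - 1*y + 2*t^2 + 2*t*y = 2*t^2 + t + y*(2*t - 1) - 1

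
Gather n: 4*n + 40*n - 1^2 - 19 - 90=44*n - 110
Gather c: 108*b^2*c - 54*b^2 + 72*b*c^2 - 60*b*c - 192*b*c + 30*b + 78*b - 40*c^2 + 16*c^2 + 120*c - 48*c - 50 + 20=-54*b^2 + 108*b + c^2*(72*b - 24) + c*(108*b^2 - 252*b + 72) - 30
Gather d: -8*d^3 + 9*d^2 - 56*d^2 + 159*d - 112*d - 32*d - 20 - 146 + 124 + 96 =-8*d^3 - 47*d^2 + 15*d + 54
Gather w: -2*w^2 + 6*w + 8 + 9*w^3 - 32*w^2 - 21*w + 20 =9*w^3 - 34*w^2 - 15*w + 28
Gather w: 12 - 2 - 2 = 8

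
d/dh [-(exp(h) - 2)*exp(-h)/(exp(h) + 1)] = (exp(2*h) - 4*exp(h) - 2)*exp(-h)/(exp(2*h) + 2*exp(h) + 1)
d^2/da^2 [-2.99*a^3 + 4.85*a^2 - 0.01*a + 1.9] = 9.7 - 17.94*a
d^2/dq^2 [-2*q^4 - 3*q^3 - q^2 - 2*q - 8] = -24*q^2 - 18*q - 2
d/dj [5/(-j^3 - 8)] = 15*j^2/(j^3 + 8)^2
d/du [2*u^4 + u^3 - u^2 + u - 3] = 8*u^3 + 3*u^2 - 2*u + 1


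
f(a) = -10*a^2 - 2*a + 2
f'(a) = -20*a - 2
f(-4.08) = -156.30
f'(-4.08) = 79.60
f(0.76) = -5.30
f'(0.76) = -17.20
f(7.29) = -544.02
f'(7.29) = -147.80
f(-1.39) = -14.54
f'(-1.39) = 25.80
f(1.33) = -18.35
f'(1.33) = -28.60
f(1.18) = -14.28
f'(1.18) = -25.60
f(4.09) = -173.46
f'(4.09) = -83.80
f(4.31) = -192.38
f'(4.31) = -88.20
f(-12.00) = -1414.00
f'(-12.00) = 238.00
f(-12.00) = -1414.00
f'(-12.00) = 238.00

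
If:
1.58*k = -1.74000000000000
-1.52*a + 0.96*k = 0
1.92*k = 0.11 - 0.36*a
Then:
No Solution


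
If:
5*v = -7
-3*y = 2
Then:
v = -7/5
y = -2/3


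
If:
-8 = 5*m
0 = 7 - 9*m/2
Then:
No Solution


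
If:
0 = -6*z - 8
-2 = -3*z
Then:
No Solution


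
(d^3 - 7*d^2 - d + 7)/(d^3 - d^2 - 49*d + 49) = (d + 1)/(d + 7)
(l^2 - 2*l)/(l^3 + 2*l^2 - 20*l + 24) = l/(l^2 + 4*l - 12)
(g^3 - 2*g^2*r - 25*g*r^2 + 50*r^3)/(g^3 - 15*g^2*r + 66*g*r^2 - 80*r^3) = (-g - 5*r)/(-g + 8*r)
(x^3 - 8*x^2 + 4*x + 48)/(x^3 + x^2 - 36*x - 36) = (x^2 - 2*x - 8)/(x^2 + 7*x + 6)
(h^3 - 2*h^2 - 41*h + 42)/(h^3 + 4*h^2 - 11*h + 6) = (h - 7)/(h - 1)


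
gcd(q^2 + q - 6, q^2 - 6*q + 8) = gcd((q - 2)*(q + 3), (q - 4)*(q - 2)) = q - 2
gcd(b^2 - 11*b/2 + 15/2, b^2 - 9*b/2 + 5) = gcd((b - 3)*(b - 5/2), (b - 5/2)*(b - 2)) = b - 5/2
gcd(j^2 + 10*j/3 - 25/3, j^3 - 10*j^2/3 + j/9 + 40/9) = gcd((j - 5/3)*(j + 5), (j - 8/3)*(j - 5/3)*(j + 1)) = j - 5/3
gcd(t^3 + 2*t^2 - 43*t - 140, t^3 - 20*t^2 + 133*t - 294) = t - 7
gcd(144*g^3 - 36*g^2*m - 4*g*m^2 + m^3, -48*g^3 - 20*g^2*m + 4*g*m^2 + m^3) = 24*g^2 - 2*g*m - m^2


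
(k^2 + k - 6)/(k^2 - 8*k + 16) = (k^2 + k - 6)/(k^2 - 8*k + 16)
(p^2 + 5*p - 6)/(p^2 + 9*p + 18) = (p - 1)/(p + 3)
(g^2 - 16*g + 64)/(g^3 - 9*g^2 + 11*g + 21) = (g^2 - 16*g + 64)/(g^3 - 9*g^2 + 11*g + 21)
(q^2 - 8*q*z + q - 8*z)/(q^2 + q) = (q - 8*z)/q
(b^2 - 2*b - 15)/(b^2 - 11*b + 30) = (b + 3)/(b - 6)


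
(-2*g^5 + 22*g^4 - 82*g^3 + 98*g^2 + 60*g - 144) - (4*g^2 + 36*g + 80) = -2*g^5 + 22*g^4 - 82*g^3 + 94*g^2 + 24*g - 224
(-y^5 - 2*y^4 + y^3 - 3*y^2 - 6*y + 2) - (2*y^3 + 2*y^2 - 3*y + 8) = -y^5 - 2*y^4 - y^3 - 5*y^2 - 3*y - 6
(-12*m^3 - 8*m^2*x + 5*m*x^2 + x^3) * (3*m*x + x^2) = -36*m^4*x - 36*m^3*x^2 + 7*m^2*x^3 + 8*m*x^4 + x^5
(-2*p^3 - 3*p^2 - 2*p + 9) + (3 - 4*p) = -2*p^3 - 3*p^2 - 6*p + 12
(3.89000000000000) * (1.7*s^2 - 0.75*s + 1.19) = 6.613*s^2 - 2.9175*s + 4.6291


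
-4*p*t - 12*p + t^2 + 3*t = (-4*p + t)*(t + 3)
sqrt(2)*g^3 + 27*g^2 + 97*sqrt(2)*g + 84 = (g + 6*sqrt(2))*(g + 7*sqrt(2))*(sqrt(2)*g + 1)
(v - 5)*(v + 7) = v^2 + 2*v - 35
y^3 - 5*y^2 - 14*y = y*(y - 7)*(y + 2)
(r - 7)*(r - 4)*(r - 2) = r^3 - 13*r^2 + 50*r - 56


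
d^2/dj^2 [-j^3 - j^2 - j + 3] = -6*j - 2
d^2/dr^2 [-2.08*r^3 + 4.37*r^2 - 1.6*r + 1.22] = 8.74 - 12.48*r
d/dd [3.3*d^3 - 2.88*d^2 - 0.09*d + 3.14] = 9.9*d^2 - 5.76*d - 0.09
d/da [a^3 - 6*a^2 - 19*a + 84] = 3*a^2 - 12*a - 19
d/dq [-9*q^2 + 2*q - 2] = 2 - 18*q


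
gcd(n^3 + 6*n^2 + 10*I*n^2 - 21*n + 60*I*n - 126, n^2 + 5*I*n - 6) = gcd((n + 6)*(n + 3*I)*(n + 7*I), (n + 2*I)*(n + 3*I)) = n + 3*I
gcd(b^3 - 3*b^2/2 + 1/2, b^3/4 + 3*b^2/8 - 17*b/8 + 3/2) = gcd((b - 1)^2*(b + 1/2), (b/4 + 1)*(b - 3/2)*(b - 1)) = b - 1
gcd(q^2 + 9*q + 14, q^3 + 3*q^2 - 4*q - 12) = q + 2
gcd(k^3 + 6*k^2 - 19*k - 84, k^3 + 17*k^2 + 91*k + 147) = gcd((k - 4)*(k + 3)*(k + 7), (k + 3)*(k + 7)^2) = k^2 + 10*k + 21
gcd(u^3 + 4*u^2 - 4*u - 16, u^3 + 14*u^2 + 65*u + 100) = u + 4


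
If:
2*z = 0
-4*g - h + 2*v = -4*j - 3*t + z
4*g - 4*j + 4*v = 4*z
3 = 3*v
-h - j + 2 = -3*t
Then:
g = -5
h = 3*t + 6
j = -4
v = 1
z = 0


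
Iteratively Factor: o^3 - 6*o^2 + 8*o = (o - 2)*(o^2 - 4*o) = (o - 4)*(o - 2)*(o)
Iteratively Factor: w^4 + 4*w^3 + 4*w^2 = (w)*(w^3 + 4*w^2 + 4*w) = w^2*(w^2 + 4*w + 4) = w^2*(w + 2)*(w + 2)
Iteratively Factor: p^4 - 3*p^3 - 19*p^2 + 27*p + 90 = (p + 3)*(p^3 - 6*p^2 - p + 30) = (p - 3)*(p + 3)*(p^2 - 3*p - 10) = (p - 5)*(p - 3)*(p + 3)*(p + 2)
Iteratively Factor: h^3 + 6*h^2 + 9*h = (h + 3)*(h^2 + 3*h) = h*(h + 3)*(h + 3)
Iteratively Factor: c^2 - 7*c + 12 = (c - 4)*(c - 3)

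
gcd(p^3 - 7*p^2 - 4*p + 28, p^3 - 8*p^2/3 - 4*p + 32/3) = p^2 - 4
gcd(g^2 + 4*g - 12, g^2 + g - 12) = 1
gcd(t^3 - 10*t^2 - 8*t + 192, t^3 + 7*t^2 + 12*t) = t + 4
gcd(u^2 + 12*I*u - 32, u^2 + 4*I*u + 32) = u + 8*I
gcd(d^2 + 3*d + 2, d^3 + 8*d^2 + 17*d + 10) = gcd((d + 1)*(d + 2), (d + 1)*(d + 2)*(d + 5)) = d^2 + 3*d + 2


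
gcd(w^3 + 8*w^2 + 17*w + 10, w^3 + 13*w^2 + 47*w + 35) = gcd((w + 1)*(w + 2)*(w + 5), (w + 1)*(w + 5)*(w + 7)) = w^2 + 6*w + 5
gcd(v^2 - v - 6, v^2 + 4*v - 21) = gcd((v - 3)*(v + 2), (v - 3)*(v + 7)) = v - 3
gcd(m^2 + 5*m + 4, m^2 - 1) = m + 1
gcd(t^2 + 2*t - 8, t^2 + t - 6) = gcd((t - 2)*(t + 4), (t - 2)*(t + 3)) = t - 2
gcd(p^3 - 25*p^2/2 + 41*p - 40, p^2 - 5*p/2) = p - 5/2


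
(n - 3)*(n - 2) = n^2 - 5*n + 6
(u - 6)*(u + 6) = u^2 - 36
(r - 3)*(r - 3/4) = r^2 - 15*r/4 + 9/4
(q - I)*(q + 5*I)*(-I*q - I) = -I*q^3 + 4*q^2 - I*q^2 + 4*q - 5*I*q - 5*I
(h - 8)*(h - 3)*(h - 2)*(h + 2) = h^4 - 11*h^3 + 20*h^2 + 44*h - 96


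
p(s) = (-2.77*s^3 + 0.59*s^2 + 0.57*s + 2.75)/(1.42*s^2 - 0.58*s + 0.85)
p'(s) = (0.58 - 2.84*s)*(-2.77*s^3 + 0.59*s^2 + 0.57*s + 2.75)/(1.42*s^2 - 0.58*s + 0.85)^2 + (-8.31*s^2 + 1.18*s + 0.57)/(1.42*s^2 - 0.58*s + 0.85) = (-3.9334*s^4 + 3.2132*s^3 - 8.2151*s^2 - 6.807*s + 2.0795)/(2.0164*s^4 - 1.6472*s^3 + 2.7504*s^2 - 0.986*s + 0.7225)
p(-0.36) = 2.21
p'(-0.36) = 2.10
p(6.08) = -11.93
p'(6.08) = -2.01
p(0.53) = 2.98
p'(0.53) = -4.14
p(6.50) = -12.78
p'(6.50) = -2.00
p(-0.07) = 3.02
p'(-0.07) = 3.12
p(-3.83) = 6.90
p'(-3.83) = -1.96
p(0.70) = 2.18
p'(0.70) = -5.04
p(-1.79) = 3.03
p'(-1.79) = -1.71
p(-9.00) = 17.05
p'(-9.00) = -1.96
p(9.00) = -17.75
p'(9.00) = -1.98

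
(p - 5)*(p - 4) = p^2 - 9*p + 20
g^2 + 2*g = g*(g + 2)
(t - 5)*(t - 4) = t^2 - 9*t + 20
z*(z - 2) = z^2 - 2*z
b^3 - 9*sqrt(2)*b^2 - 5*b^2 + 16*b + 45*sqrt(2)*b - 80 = (b - 5)*(b - 8*sqrt(2))*(b - sqrt(2))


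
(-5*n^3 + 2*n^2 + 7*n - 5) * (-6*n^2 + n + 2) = 30*n^5 - 17*n^4 - 50*n^3 + 41*n^2 + 9*n - 10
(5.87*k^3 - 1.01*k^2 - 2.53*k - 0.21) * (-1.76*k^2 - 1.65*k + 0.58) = -10.3312*k^5 - 7.9079*k^4 + 9.5239*k^3 + 3.9583*k^2 - 1.1209*k - 0.1218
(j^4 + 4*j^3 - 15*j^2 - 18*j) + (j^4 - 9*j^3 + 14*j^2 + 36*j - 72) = 2*j^4 - 5*j^3 - j^2 + 18*j - 72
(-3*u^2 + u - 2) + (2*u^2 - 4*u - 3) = -u^2 - 3*u - 5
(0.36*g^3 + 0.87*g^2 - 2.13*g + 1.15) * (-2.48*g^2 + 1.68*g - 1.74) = -0.8928*g^5 - 1.5528*g^4 + 6.1176*g^3 - 7.9442*g^2 + 5.6382*g - 2.001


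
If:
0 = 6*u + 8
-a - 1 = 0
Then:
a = -1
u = -4/3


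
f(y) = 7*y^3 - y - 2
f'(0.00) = -1.00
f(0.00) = -2.00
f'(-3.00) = 188.00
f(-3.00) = -188.00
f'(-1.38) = 38.99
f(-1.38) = -19.02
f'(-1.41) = 40.75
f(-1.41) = -20.21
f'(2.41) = 120.97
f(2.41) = 93.57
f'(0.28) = 0.65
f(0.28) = -2.13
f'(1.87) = 72.43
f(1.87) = 41.90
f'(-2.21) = 101.57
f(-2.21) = -75.35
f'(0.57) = 5.82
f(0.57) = -1.27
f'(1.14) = 26.29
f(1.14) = 7.23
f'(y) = 21*y^2 - 1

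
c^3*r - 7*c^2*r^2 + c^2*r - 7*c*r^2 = c*(c - 7*r)*(c*r + r)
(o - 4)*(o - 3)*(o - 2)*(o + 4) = o^4 - 5*o^3 - 10*o^2 + 80*o - 96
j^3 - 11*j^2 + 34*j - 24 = (j - 6)*(j - 4)*(j - 1)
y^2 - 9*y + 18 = (y - 6)*(y - 3)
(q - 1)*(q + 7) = q^2 + 6*q - 7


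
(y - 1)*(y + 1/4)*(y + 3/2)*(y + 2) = y^4 + 11*y^3/4 + y^2/8 - 25*y/8 - 3/4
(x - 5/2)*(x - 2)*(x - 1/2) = x^3 - 5*x^2 + 29*x/4 - 5/2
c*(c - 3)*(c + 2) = c^3 - c^2 - 6*c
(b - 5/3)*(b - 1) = b^2 - 8*b/3 + 5/3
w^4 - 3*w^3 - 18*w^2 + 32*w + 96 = (w - 4)^2*(w + 2)*(w + 3)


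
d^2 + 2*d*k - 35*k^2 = (d - 5*k)*(d + 7*k)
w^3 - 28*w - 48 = (w - 6)*(w + 2)*(w + 4)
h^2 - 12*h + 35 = (h - 7)*(h - 5)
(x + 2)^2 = x^2 + 4*x + 4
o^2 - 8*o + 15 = (o - 5)*(o - 3)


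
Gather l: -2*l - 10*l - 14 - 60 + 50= -12*l - 24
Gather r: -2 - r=-r - 2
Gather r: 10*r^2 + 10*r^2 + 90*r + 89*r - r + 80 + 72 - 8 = 20*r^2 + 178*r + 144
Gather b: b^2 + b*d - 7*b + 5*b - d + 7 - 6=b^2 + b*(d - 2) - d + 1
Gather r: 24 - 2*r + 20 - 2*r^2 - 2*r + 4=-2*r^2 - 4*r + 48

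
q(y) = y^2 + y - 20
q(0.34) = -19.54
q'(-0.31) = 0.38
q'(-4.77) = -8.54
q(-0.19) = -20.15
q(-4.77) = -2.02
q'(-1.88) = -2.76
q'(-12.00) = -23.00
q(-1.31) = -19.59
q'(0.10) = 1.20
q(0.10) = -19.89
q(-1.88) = -18.35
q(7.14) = 38.12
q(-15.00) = 190.00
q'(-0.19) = 0.62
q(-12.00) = 112.00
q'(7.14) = 15.28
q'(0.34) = 1.68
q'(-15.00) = -29.00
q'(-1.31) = -1.62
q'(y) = 2*y + 1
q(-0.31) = -20.21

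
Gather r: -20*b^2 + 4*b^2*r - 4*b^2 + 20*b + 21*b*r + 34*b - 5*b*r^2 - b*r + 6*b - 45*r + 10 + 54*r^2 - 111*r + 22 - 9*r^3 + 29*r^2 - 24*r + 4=-24*b^2 + 60*b - 9*r^3 + r^2*(83 - 5*b) + r*(4*b^2 + 20*b - 180) + 36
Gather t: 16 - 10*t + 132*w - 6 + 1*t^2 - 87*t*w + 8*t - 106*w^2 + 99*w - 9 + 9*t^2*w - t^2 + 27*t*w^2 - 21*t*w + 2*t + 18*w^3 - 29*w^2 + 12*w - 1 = 9*t^2*w + t*(27*w^2 - 108*w) + 18*w^3 - 135*w^2 + 243*w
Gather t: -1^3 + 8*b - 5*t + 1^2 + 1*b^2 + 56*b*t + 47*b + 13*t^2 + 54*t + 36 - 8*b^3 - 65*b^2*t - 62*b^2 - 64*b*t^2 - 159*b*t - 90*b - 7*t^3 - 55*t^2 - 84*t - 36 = -8*b^3 - 61*b^2 - 35*b - 7*t^3 + t^2*(-64*b - 42) + t*(-65*b^2 - 103*b - 35)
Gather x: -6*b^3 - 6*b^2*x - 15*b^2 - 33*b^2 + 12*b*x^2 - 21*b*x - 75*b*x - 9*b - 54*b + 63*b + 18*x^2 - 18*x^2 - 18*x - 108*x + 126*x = -6*b^3 - 48*b^2 + 12*b*x^2 + x*(-6*b^2 - 96*b)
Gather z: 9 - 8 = 1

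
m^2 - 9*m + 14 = (m - 7)*(m - 2)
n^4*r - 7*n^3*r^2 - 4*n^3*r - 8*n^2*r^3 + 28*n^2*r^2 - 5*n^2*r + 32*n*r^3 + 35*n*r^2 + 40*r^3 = (n - 5)*(n - 8*r)*(n + r)*(n*r + r)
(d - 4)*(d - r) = d^2 - d*r - 4*d + 4*r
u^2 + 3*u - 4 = (u - 1)*(u + 4)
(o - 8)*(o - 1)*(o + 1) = o^3 - 8*o^2 - o + 8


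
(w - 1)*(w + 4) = w^2 + 3*w - 4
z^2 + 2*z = z*(z + 2)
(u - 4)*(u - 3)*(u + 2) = u^3 - 5*u^2 - 2*u + 24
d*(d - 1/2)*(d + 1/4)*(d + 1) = d^4 + 3*d^3/4 - 3*d^2/8 - d/8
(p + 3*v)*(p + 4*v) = p^2 + 7*p*v + 12*v^2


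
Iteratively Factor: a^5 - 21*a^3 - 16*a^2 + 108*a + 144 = (a - 4)*(a^4 + 4*a^3 - 5*a^2 - 36*a - 36) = (a - 4)*(a - 3)*(a^3 + 7*a^2 + 16*a + 12) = (a - 4)*(a - 3)*(a + 3)*(a^2 + 4*a + 4) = (a - 4)*(a - 3)*(a + 2)*(a + 3)*(a + 2)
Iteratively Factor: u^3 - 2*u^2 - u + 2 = (u + 1)*(u^2 - 3*u + 2) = (u - 2)*(u + 1)*(u - 1)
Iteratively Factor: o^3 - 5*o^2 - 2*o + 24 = (o - 4)*(o^2 - o - 6) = (o - 4)*(o + 2)*(o - 3)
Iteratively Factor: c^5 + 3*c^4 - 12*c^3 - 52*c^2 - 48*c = (c + 2)*(c^4 + c^3 - 14*c^2 - 24*c) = (c - 4)*(c + 2)*(c^3 + 5*c^2 + 6*c) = (c - 4)*(c + 2)*(c + 3)*(c^2 + 2*c) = (c - 4)*(c + 2)^2*(c + 3)*(c)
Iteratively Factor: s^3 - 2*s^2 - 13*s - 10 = (s - 5)*(s^2 + 3*s + 2) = (s - 5)*(s + 2)*(s + 1)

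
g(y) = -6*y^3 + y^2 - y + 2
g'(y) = -18*y^2 + 2*y - 1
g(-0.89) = 7.91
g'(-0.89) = -17.04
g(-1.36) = 20.30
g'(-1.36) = -37.01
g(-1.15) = 13.60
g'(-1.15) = -27.10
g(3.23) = -192.99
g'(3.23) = -182.33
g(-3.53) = 281.91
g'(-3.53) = -232.36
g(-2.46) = 99.83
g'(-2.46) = -114.85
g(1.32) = -11.38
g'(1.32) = -29.72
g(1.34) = -11.98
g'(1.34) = -30.64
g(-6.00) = 1340.00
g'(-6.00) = -661.00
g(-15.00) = 20492.00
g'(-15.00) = -4081.00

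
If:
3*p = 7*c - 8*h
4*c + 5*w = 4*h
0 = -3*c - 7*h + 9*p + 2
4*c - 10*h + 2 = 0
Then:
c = 3/4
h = 1/2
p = 5/12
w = -1/5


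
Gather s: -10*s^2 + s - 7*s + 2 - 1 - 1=-10*s^2 - 6*s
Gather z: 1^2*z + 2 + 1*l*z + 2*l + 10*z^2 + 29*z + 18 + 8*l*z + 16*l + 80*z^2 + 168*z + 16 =18*l + 90*z^2 + z*(9*l + 198) + 36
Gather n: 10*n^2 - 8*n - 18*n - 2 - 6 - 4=10*n^2 - 26*n - 12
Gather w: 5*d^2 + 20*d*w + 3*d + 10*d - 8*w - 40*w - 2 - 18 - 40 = 5*d^2 + 13*d + w*(20*d - 48) - 60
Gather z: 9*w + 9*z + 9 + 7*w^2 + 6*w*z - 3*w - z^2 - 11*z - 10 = 7*w^2 + 6*w - z^2 + z*(6*w - 2) - 1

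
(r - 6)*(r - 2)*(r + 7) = r^3 - r^2 - 44*r + 84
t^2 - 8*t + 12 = (t - 6)*(t - 2)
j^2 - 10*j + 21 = (j - 7)*(j - 3)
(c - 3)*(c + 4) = c^2 + c - 12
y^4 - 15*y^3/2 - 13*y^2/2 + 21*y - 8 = (y - 8)*(y - 1)*(y - 1/2)*(y + 2)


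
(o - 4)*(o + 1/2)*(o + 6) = o^3 + 5*o^2/2 - 23*o - 12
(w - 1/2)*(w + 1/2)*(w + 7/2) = w^3 + 7*w^2/2 - w/4 - 7/8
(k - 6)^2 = k^2 - 12*k + 36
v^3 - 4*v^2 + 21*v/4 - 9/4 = (v - 3/2)^2*(v - 1)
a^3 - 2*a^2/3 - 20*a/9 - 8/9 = (a - 2)*(a + 2/3)^2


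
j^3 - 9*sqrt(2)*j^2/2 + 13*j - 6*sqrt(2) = (j - 2*sqrt(2))*(j - 3*sqrt(2)/2)*(j - sqrt(2))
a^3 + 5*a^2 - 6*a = a*(a - 1)*(a + 6)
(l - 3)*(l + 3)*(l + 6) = l^3 + 6*l^2 - 9*l - 54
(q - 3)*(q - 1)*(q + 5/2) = q^3 - 3*q^2/2 - 7*q + 15/2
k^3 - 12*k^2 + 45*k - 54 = (k - 6)*(k - 3)^2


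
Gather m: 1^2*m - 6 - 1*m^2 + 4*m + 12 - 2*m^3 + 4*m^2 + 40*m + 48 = -2*m^3 + 3*m^2 + 45*m + 54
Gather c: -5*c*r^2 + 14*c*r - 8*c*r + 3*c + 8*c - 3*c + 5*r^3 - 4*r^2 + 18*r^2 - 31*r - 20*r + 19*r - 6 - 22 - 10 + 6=c*(-5*r^2 + 6*r + 8) + 5*r^3 + 14*r^2 - 32*r - 32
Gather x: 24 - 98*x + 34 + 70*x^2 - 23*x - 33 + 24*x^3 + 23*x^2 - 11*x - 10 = 24*x^3 + 93*x^2 - 132*x + 15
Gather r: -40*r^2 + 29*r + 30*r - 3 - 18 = -40*r^2 + 59*r - 21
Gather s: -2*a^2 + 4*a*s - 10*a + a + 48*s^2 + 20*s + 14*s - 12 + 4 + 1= -2*a^2 - 9*a + 48*s^2 + s*(4*a + 34) - 7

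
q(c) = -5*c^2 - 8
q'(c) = -10*c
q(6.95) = -249.51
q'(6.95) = -69.50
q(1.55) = -20.01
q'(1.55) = -15.50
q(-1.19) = -15.08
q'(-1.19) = 11.90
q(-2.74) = -45.54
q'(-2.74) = 27.40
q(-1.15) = -14.61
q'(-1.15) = 11.50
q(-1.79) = -24.02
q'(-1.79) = 17.90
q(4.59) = -113.34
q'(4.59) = -45.90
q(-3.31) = -62.78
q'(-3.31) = 33.10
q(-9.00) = -413.00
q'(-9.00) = 90.00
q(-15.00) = -1133.00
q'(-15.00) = 150.00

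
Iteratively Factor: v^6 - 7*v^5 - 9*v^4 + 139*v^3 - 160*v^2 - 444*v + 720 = (v - 3)*(v^5 - 4*v^4 - 21*v^3 + 76*v^2 + 68*v - 240) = (v - 3)^2*(v^4 - v^3 - 24*v^2 + 4*v + 80) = (v - 5)*(v - 3)^2*(v^3 + 4*v^2 - 4*v - 16) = (v - 5)*(v - 3)^2*(v + 2)*(v^2 + 2*v - 8) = (v - 5)*(v - 3)^2*(v - 2)*(v + 2)*(v + 4)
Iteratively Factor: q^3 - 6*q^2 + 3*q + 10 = (q + 1)*(q^2 - 7*q + 10) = (q - 2)*(q + 1)*(q - 5)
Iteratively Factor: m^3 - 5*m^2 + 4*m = (m - 1)*(m^2 - 4*m) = m*(m - 1)*(m - 4)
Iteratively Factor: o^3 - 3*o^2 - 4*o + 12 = (o - 3)*(o^2 - 4) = (o - 3)*(o - 2)*(o + 2)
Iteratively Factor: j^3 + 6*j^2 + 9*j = (j + 3)*(j^2 + 3*j) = j*(j + 3)*(j + 3)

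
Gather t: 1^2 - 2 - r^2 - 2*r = -r^2 - 2*r - 1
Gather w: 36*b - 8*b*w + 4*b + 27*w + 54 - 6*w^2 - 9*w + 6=40*b - 6*w^2 + w*(18 - 8*b) + 60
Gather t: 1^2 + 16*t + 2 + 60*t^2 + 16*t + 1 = 60*t^2 + 32*t + 4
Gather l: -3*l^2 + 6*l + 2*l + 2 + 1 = -3*l^2 + 8*l + 3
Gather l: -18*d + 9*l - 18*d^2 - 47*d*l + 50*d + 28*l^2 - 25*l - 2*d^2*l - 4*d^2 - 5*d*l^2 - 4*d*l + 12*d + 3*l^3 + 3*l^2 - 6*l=-22*d^2 + 44*d + 3*l^3 + l^2*(31 - 5*d) + l*(-2*d^2 - 51*d - 22)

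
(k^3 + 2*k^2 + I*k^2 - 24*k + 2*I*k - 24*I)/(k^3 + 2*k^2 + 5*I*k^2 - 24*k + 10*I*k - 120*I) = (k + I)/(k + 5*I)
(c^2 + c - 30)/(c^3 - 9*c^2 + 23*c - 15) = (c + 6)/(c^2 - 4*c + 3)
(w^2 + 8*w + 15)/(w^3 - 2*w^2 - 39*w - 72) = (w + 5)/(w^2 - 5*w - 24)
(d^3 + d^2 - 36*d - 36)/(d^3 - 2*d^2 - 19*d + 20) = (d^3 + d^2 - 36*d - 36)/(d^3 - 2*d^2 - 19*d + 20)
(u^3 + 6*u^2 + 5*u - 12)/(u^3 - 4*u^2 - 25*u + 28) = (u + 3)/(u - 7)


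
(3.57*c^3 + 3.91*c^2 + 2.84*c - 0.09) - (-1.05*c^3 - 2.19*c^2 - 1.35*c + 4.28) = 4.62*c^3 + 6.1*c^2 + 4.19*c - 4.37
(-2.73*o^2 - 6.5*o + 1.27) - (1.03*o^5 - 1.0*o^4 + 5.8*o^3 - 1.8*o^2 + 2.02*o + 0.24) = -1.03*o^5 + 1.0*o^4 - 5.8*o^3 - 0.93*o^2 - 8.52*o + 1.03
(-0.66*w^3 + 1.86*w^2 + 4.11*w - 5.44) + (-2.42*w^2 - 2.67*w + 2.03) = -0.66*w^3 - 0.56*w^2 + 1.44*w - 3.41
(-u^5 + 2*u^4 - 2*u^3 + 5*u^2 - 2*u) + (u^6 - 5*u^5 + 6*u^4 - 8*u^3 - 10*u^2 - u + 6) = u^6 - 6*u^5 + 8*u^4 - 10*u^3 - 5*u^2 - 3*u + 6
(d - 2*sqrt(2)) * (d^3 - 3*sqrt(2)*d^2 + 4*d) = d^4 - 5*sqrt(2)*d^3 + 16*d^2 - 8*sqrt(2)*d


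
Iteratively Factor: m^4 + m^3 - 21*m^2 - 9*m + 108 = (m - 3)*(m^3 + 4*m^2 - 9*m - 36) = (m - 3)^2*(m^2 + 7*m + 12) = (m - 3)^2*(m + 3)*(m + 4)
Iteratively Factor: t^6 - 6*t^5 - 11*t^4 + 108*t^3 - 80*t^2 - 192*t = (t)*(t^5 - 6*t^4 - 11*t^3 + 108*t^2 - 80*t - 192) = t*(t + 4)*(t^4 - 10*t^3 + 29*t^2 - 8*t - 48) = t*(t - 3)*(t + 4)*(t^3 - 7*t^2 + 8*t + 16) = t*(t - 4)*(t - 3)*(t + 4)*(t^2 - 3*t - 4) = t*(t - 4)^2*(t - 3)*(t + 4)*(t + 1)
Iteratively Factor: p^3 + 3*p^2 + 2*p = (p + 2)*(p^2 + p) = (p + 1)*(p + 2)*(p)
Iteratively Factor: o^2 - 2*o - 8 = (o + 2)*(o - 4)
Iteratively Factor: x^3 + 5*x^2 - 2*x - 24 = (x + 3)*(x^2 + 2*x - 8) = (x + 3)*(x + 4)*(x - 2)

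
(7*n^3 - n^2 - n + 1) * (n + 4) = 7*n^4 + 27*n^3 - 5*n^2 - 3*n + 4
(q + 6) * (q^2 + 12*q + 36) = q^3 + 18*q^2 + 108*q + 216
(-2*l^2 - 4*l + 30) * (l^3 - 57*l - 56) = -2*l^5 - 4*l^4 + 144*l^3 + 340*l^2 - 1486*l - 1680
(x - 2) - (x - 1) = -1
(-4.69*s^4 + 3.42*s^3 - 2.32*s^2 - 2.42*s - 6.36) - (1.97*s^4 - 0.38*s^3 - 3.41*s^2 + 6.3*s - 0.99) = -6.66*s^4 + 3.8*s^3 + 1.09*s^2 - 8.72*s - 5.37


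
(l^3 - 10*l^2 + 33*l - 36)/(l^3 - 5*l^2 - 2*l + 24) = (l - 3)/(l + 2)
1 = 1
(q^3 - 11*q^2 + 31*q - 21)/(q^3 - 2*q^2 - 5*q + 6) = (q - 7)/(q + 2)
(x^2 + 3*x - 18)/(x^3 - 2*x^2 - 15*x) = (-x^2 - 3*x + 18)/(x*(-x^2 + 2*x + 15))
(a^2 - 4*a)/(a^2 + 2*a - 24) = a/(a + 6)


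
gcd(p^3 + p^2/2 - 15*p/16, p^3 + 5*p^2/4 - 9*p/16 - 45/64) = p^2 + p/2 - 15/16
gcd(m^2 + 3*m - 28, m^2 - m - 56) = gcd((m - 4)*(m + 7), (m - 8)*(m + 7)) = m + 7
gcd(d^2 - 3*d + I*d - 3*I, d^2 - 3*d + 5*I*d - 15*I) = d - 3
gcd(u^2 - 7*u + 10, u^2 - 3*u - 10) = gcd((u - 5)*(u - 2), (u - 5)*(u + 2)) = u - 5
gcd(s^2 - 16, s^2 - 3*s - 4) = s - 4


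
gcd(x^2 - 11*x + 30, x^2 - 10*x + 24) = x - 6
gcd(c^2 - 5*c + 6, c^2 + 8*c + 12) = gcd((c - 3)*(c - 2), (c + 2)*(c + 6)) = 1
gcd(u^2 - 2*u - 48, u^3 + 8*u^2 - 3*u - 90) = u + 6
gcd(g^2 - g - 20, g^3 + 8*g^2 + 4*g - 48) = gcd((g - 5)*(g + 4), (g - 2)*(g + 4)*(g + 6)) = g + 4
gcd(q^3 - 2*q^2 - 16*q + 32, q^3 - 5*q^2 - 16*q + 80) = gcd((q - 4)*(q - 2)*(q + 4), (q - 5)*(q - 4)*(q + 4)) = q^2 - 16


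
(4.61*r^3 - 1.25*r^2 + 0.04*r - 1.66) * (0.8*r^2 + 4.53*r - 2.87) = 3.688*r^5 + 19.8833*r^4 - 18.8612*r^3 + 2.4407*r^2 - 7.6346*r + 4.7642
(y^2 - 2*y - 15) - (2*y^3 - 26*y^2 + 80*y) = -2*y^3 + 27*y^2 - 82*y - 15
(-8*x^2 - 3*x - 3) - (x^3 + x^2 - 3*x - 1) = -x^3 - 9*x^2 - 2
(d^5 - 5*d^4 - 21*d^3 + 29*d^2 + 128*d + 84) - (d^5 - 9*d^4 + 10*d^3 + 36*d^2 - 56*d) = 4*d^4 - 31*d^3 - 7*d^2 + 184*d + 84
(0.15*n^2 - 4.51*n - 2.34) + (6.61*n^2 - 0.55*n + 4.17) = 6.76*n^2 - 5.06*n + 1.83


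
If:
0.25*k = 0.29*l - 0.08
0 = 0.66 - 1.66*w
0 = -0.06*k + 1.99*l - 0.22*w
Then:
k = -0.28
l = 0.04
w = 0.40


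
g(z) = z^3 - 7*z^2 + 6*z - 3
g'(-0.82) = 19.50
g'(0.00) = 6.00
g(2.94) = -20.45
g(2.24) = -13.44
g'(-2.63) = 63.57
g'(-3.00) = 75.00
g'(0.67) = -2.03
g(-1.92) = -47.40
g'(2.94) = -9.23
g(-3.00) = -111.00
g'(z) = 3*z^2 - 14*z + 6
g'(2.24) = -10.31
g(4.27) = -27.16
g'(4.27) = 0.92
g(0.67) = -1.82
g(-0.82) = -13.18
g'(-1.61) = 36.32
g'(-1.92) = 43.94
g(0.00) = -3.00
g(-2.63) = -85.39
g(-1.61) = -34.98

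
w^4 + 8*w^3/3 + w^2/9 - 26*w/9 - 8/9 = (w - 1)*(w + 1/3)*(w + 4/3)*(w + 2)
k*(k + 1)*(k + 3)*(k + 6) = k^4 + 10*k^3 + 27*k^2 + 18*k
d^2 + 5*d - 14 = (d - 2)*(d + 7)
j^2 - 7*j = j*(j - 7)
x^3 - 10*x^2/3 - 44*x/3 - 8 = (x - 6)*(x + 2/3)*(x + 2)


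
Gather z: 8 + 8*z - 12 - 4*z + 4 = 4*z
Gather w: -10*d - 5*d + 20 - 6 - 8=6 - 15*d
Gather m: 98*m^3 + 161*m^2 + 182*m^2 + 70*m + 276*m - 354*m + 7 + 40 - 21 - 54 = 98*m^3 + 343*m^2 - 8*m - 28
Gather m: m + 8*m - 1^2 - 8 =9*m - 9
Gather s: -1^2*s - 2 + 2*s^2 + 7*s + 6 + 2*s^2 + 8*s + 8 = 4*s^2 + 14*s + 12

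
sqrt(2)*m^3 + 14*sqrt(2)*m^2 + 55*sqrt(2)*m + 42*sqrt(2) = (m + 6)*(m + 7)*(sqrt(2)*m + sqrt(2))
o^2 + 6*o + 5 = (o + 1)*(o + 5)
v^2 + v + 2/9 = (v + 1/3)*(v + 2/3)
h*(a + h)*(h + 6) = a*h^2 + 6*a*h + h^3 + 6*h^2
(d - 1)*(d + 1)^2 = d^3 + d^2 - d - 1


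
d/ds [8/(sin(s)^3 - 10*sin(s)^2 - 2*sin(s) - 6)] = 8*(-3*sin(s)^2 + 20*sin(s) + 2)*cos(s)/(sin(s)^3 - 10*sin(s)^2 - 2*sin(s) - 6)^2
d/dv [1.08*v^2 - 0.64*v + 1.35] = 2.16*v - 0.64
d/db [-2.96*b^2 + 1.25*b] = 1.25 - 5.92*b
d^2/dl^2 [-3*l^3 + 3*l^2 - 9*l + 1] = 6 - 18*l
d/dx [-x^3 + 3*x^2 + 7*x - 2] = -3*x^2 + 6*x + 7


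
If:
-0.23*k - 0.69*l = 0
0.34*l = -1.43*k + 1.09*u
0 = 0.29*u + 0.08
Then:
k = -0.23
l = 0.08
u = -0.28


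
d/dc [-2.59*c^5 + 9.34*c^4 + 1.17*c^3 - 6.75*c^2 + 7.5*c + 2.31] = -12.95*c^4 + 37.36*c^3 + 3.51*c^2 - 13.5*c + 7.5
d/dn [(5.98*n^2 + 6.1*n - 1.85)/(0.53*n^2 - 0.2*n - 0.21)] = (-4.429*n^2 - 0.5506*n - 1.651)/(0.2809*n^4 - 0.212*n^3 - 0.1826*n^2 + 0.084*n + 0.0441)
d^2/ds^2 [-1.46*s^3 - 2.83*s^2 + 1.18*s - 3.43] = -8.76*s - 5.66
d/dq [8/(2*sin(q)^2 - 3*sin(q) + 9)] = 8*(3 - 4*sin(q))*cos(q)/(-3*sin(q) - cos(2*q) + 10)^2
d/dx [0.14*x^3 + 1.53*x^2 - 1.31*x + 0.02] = 0.42*x^2 + 3.06*x - 1.31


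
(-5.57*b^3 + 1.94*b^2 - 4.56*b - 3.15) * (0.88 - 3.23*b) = 17.9911*b^4 - 11.1678*b^3 + 16.436*b^2 + 6.1617*b - 2.772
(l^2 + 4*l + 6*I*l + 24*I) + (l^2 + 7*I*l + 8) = 2*l^2 + 4*l + 13*I*l + 8 + 24*I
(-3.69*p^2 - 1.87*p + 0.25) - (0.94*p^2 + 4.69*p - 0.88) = -4.63*p^2 - 6.56*p + 1.13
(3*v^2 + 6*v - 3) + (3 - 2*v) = 3*v^2 + 4*v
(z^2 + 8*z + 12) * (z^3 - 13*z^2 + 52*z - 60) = z^5 - 5*z^4 - 40*z^3 + 200*z^2 + 144*z - 720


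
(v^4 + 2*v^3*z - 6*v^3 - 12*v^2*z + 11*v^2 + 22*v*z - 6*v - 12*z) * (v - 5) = v^5 + 2*v^4*z - 11*v^4 - 22*v^3*z + 41*v^3 + 82*v^2*z - 61*v^2 - 122*v*z + 30*v + 60*z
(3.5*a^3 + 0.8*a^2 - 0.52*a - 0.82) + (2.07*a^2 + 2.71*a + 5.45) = 3.5*a^3 + 2.87*a^2 + 2.19*a + 4.63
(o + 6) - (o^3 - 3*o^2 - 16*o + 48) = -o^3 + 3*o^2 + 17*o - 42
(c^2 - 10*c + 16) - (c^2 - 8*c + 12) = 4 - 2*c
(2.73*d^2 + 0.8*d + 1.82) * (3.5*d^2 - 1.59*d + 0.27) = 9.555*d^4 - 1.5407*d^3 + 5.8351*d^2 - 2.6778*d + 0.4914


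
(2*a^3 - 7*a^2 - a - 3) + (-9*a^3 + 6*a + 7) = -7*a^3 - 7*a^2 + 5*a + 4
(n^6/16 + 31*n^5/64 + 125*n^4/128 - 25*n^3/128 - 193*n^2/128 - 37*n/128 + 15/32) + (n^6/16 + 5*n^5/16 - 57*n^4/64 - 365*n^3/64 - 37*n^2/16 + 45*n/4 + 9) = n^6/8 + 51*n^5/64 + 11*n^4/128 - 755*n^3/128 - 489*n^2/128 + 1403*n/128 + 303/32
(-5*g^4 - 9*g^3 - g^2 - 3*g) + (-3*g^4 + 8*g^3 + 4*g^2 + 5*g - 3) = -8*g^4 - g^3 + 3*g^2 + 2*g - 3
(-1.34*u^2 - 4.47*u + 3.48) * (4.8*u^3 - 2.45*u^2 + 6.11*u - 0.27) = -6.432*u^5 - 18.173*u^4 + 19.4681*u^3 - 35.4759*u^2 + 22.4697*u - 0.9396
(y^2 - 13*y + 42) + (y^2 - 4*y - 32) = 2*y^2 - 17*y + 10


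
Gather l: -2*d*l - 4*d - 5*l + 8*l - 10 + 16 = -4*d + l*(3 - 2*d) + 6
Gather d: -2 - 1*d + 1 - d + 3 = 2 - 2*d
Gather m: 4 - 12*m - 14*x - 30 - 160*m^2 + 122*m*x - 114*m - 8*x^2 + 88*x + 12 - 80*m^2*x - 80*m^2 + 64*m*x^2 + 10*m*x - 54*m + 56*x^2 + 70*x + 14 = m^2*(-80*x - 240) + m*(64*x^2 + 132*x - 180) + 48*x^2 + 144*x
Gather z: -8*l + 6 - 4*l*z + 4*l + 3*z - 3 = -4*l + z*(3 - 4*l) + 3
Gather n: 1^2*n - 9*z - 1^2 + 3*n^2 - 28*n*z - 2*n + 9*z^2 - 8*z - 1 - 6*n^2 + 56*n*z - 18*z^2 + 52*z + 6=-3*n^2 + n*(28*z - 1) - 9*z^2 + 35*z + 4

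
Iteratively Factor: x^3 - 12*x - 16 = (x + 2)*(x^2 - 2*x - 8) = (x + 2)^2*(x - 4)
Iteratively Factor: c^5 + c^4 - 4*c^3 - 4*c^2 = (c - 2)*(c^4 + 3*c^3 + 2*c^2) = (c - 2)*(c + 2)*(c^3 + c^2) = c*(c - 2)*(c + 2)*(c^2 + c) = c*(c - 2)*(c + 1)*(c + 2)*(c)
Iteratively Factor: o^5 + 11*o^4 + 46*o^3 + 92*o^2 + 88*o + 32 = (o + 2)*(o^4 + 9*o^3 + 28*o^2 + 36*o + 16) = (o + 1)*(o + 2)*(o^3 + 8*o^2 + 20*o + 16) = (o + 1)*(o + 2)^2*(o^2 + 6*o + 8) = (o + 1)*(o + 2)^3*(o + 4)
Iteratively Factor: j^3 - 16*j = (j + 4)*(j^2 - 4*j) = (j - 4)*(j + 4)*(j)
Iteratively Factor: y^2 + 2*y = (y)*(y + 2)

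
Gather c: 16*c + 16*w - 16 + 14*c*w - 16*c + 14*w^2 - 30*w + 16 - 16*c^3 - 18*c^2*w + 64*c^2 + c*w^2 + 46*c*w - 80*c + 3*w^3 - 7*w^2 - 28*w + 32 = -16*c^3 + c^2*(64 - 18*w) + c*(w^2 + 60*w - 80) + 3*w^3 + 7*w^2 - 42*w + 32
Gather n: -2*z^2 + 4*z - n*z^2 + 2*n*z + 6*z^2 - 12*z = n*(-z^2 + 2*z) + 4*z^2 - 8*z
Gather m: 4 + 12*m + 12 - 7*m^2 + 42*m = -7*m^2 + 54*m + 16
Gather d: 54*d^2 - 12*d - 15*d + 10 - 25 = 54*d^2 - 27*d - 15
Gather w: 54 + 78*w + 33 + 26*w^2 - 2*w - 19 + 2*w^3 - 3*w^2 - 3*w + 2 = 2*w^3 + 23*w^2 + 73*w + 70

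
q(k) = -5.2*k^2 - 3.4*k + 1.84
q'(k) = -10.4*k - 3.4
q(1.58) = -16.51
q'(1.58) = -19.83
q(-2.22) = -16.24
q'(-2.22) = 19.69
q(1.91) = -23.62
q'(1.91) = -23.26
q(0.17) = 1.11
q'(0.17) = -5.17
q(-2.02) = -12.51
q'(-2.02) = 17.61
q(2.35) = -34.87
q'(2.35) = -27.84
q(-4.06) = -70.07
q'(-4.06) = 38.82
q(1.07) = -7.75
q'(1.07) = -14.53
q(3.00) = -55.16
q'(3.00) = -34.60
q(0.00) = 1.84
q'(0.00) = -3.40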